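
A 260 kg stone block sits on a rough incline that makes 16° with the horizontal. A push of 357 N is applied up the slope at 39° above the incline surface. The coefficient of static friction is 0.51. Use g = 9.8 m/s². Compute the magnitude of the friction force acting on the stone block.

Axes along / perpendicular to the incline. W sin 16° = 702.3 N down-slope; W cos 16° = 2449 N into the surface.
Perpendicular: N = W cos 16° − P sin 39° = 2449 − 224.7 = 2225 N.
Along incline: P cos 39° + f = W sin 16° (friction acts up-slope) → f = 702.3 − 277.4 = 424.9 N.
|f| = 424.9 N ≤ μN = 1135 N, so the stone block is indeed static.

f ≈ 425 N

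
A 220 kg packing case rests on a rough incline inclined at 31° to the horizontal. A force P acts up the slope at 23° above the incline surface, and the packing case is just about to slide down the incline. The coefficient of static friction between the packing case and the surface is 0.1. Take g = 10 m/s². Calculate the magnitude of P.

On the verge of sliding down the incline, friction equals μN and acts up the slope.
Perpendicular: N + P sin 23° = W cos 31° = 1886 N.
Along incline: P cos 23° + μN = W sin 31° with W sin 31° = 1133 N.
Solving the pair for P and N: P = 1072 N, N = 1467 N (and f = μN = 146.7 N).

P ≈ 1070 N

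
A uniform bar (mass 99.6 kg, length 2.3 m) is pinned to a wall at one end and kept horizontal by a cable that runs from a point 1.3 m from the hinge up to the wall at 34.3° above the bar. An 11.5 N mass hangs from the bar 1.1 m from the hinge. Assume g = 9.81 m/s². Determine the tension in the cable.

T ≈ 1550 N

Take torques about the hinge: T sin 34.3° · 1.3 = 99.6×9.81×1.15 + 11.5×1.1 = 1136.3 N·m.
So T = 1136.3 / (0.5635 × 1.3) = 1551.1 N.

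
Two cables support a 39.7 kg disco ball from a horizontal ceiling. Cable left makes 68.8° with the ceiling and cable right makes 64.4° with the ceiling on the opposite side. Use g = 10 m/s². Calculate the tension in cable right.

Weight W = 39.7 × 10 = 397 N acts straight down.
Horizontal: T_left cos 68.8° = T_right cos 64.4°  →  T_left = 1.195 T_right.
Vertical: T_left sin 68.8° + T_right sin 64.4° = 397.
Substituting the horizontal relation into the vertical equation gives 2.016 T_right = 397, so T_right = 196.9 N.

T_right ≈ 197 N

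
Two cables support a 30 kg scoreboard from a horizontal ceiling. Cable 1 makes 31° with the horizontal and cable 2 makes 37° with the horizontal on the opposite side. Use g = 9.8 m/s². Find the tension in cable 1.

Weight W = 30 × 9.8 = 294 N acts straight down.
Horizontal: T_1 cos 31° = T_2 cos 37°  →  T_2 = 1.073 T_1.
Vertical: T_1 sin 31° + T_2 sin 37° = 294.
Substituting the horizontal relation into the vertical equation gives 1.161 T_1 = 294, so T_1 = 253.2 N.

T_1 ≈ 253 N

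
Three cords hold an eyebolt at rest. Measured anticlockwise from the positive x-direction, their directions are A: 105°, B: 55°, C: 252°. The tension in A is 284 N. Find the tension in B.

T_B ≈ 529 N

Resolve: ΣF_x = 284 cos 105° + T_B cos 55° + T_C cos 252° = 0.
        ΣF_y = 284 sin 105° + T_B sin 55° + T_C sin 252° = 0.
The known terms sum to (-73.5, 274.3) N, so 0.5736 T_B − 0.3090 T_C = 73.5 and 0.8192 T_B − 0.9511 T_C = -274.3.
Solving simultaneously: T_B = 529 N, T_C = 744.1 N.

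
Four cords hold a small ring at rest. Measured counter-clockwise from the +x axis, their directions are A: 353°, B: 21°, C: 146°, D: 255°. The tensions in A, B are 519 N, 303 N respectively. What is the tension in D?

T_D ≈ 512 N

Resolve: ΣF_x = 519 cos 353° + 303 cos 21° + T_C cos 146° + T_D cos 255° = 0.
        ΣF_y = 519 sin 353° + 303 sin 21° + T_C sin 146° + T_D sin 255° = 0.
The known terms sum to (798, 45.34) N, so -0.8290 T_C − 0.2588 T_D = -798 and 0.5592 T_C − 0.9659 T_D = -45.34.
Solving simultaneously: T_C = 802.8 N, T_D = 511.7 N.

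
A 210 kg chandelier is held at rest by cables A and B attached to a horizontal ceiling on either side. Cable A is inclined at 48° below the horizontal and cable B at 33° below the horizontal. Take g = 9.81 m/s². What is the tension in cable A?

T_A ≈ 1750 N

Weight W = 210 × 9.81 = 2060 N acts straight down.
Horizontal: T_A cos 48° = T_B cos 33°  →  T_B = 0.7978 T_A.
Vertical: T_A sin 48° + T_B sin 33° = 2060.
Substituting the horizontal relation into the vertical equation gives 1.178 T_A = 2060, so T_A = 1749 N.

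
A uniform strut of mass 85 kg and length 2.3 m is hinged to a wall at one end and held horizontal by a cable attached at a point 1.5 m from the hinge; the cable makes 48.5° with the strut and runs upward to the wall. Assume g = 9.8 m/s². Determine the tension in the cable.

T ≈ 853 N

Take torques about the hinge: T sin 48.5° · 1.5 = 85×9.8×1.15 = 957.95 N·m.
So T = 957.95 / (0.7490 × 1.5) = 852.7 N.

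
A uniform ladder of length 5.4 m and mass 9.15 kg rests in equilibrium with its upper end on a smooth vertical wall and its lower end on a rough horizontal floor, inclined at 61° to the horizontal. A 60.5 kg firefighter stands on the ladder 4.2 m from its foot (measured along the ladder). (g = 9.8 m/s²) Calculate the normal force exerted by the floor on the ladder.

ΣF_y = 0: N_floor = 9.15×9.8 + 60.5×9.8 = 682.57 N.

N_floor ≈ 683 N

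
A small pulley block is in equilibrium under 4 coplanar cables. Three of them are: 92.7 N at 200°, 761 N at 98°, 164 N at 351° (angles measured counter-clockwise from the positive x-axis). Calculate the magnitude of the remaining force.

F ≈ 697 N

Sum the known components: ΣF_x = -31.04 N, ΣF_y = 696.2 N.
For equilibrium the remaining force must supply (−ΣF_x, −ΣF_y) = (31.04, -696.2) N.
Magnitude = √((31.04)² + (-696.2)²) = 696.9 N; direction = atan2(-696.2, 31.04) = 272.6°.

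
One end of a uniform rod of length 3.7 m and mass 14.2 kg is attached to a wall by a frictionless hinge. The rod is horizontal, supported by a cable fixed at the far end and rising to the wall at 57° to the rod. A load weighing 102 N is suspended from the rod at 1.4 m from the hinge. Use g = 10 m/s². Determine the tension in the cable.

T ≈ 131 N

Take torques about the hinge: T sin 57° · 3.7 = 14.2×10×1.85 + 102×1.4 = 405.5 N·m.
So T = 405.5 / (0.8387 × 3.7) = 130.68 N.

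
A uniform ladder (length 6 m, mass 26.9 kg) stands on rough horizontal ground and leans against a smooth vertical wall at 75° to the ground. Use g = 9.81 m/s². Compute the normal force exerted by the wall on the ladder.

N_wall ≈ 35.4 N

Torques about the foot: N_wall · 6 sin 75° = 26.9×9.81×3 cos 75° → N_wall = 35.354 N.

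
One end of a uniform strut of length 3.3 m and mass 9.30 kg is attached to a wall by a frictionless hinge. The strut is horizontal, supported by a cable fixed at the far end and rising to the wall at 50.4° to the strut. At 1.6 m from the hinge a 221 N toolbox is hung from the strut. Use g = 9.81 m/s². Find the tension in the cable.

T ≈ 198 N

Take torques about the hinge: T sin 50.4° · 3.3 = 9.30×9.81×1.65 + 221×1.6 = 504.13 N·m.
So T = 504.13 / (0.7705 × 3.3) = 198.27 N.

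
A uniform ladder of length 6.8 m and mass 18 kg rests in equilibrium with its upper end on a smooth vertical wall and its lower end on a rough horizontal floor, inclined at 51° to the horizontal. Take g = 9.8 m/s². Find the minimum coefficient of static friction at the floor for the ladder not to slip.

μ_min ≈ 0.405

ΣF_y = 0: N_floor = 18×9.8 = 176.4 N.
Torques about the foot: N_wall · 6.8 sin 51° = 18×9.8×3.4 cos 51° → N_wall = 71.423 N.
ΣF_x = 0: f_floor = N_wall = 71.423 N.
μ_min = f_floor / N_floor = 71.423 / 176.4 = 0.4049.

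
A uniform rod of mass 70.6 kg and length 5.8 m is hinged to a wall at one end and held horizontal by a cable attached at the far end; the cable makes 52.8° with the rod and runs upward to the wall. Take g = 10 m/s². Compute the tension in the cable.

T ≈ 443 N

Take torques about the hinge: T sin 52.8° · 5.8 = 70.6×10×2.9 = 2047.4 N·m.
So T = 2047.4 / (0.7965 × 5.8) = 443.17 N.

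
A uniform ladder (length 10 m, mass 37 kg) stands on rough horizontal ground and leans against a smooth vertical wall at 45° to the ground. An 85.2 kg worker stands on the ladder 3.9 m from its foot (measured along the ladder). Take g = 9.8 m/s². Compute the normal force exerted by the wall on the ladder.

Torques about the foot: N_wall · 10 sin 45° = 37×9.8×5 cos 45° + 85.2×9.8×3.9 cos 45° → N_wall = 506.93 N.

N_wall ≈ 507 N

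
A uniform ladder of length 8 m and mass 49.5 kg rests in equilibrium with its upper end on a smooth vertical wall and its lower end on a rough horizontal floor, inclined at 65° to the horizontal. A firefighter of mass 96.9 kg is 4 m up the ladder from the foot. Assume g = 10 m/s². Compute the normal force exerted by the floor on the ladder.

ΣF_y = 0: N_floor = 49.5×10 + 96.9×10 = 1464 N.

N_floor ≈ 1460 N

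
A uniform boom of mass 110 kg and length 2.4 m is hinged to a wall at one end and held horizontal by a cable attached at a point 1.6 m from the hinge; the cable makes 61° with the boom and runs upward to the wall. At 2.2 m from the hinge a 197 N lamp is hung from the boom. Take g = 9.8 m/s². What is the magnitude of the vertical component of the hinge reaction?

|H_y| ≈ 196 N

Take torques about the hinge: T sin 61° · 1.6 = 110×9.8×1.2 + 197×2.2 = 1727 N·m.
So T = 1727 / (0.8746 × 1.6) = 1234.1 N.
ΣF_y = 0: H_y = (110×9.8 + 197) − T sin 61° = 1275 − 1079.4 = 195.62 N.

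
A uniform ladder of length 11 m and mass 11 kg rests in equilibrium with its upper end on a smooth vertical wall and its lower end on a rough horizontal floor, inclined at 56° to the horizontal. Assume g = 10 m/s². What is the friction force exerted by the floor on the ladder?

Torques about the foot: N_wall · 11 sin 56° = 11×10×5.5 cos 56° → N_wall = 37.098 N.
ΣF_x = 0: f_floor = N_wall = 37.098 N.

f ≈ 37.1 N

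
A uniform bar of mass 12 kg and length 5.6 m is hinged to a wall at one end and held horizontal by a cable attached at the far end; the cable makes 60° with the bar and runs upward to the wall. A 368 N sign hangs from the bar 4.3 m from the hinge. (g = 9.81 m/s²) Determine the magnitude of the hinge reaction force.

Take torques about the hinge: T sin 60° · 5.6 = 12×9.81×2.8 + 368×4.3 = 1912 N·m.
So T = 1912 / (0.8660 × 5.6) = 394.25 N.
ΣF_x = 0: H_x = T cos 60° = 197.13 N.
ΣF_y = 0: H_y = (12×9.81 + 368) − T sin 60° = 485.72 − 341.43 = 144.29 N.
|H| = √(H_x² + H_y²) = √((197.13)² + (144.29)²) = 244.29 N.

|H| ≈ 244 N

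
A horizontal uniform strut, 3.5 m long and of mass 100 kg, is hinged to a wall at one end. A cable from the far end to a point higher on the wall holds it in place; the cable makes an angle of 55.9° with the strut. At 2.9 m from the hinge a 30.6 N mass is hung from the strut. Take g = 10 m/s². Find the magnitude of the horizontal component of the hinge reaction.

Take torques about the hinge: T sin 55.9° · 3.5 = 100×10×1.75 + 30.6×2.9 = 1838.7 N·m.
So T = 1838.7 / (0.8281 × 3.5) = 634.44 N.
ΣF_x = 0: H_x = T cos 55.9° = 355.69 N.

H_x ≈ 356 N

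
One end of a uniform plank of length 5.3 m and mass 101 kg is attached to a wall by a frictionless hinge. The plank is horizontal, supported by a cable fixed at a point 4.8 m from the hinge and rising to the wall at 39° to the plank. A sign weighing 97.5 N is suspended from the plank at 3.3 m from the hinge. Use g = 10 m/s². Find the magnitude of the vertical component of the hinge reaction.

Take torques about the hinge: T sin 39° · 4.8 = 101×10×2.65 + 97.5×3.3 = 2998.2 N·m.
So T = 2998.2 / (0.6293 × 4.8) = 992.56 N.
ΣF_y = 0: H_y = (101×10 + 97.5) − T sin 39° = 1107.5 − 624.64 = 482.86 N.

|H_y| ≈ 483 N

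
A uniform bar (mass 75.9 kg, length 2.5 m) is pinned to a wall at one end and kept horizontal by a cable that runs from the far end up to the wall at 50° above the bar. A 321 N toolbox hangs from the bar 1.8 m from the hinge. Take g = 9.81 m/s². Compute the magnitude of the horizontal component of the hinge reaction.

H_x ≈ 506 N

Take torques about the hinge: T sin 50° · 2.5 = 75.9×9.81×1.25 + 321×1.8 = 1508.5 N·m.
So T = 1508.5 / (0.7660 × 2.5) = 787.7 N.
ΣF_x = 0: H_x = T cos 50° = 506.32 N.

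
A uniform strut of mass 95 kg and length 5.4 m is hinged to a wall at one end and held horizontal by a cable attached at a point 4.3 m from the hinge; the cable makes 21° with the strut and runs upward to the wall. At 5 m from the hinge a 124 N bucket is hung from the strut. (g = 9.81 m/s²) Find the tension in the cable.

Take torques about the hinge: T sin 21° · 4.3 = 95×9.81×2.7 + 124×5 = 3136.3 N·m.
So T = 3136.3 / (0.3584 × 4.3) = 2035.2 N.

T ≈ 2040 N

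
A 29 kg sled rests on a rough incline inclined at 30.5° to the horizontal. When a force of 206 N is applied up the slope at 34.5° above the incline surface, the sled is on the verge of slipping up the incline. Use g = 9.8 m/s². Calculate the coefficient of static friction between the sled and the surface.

μ ≈ 0.199

On the verge of sliding up the incline, friction is at its maximum μN and acts down the slope.
Perpendicular to incline: N = W cos 30.5° − P sin 34.5° = 244.9 − 116.7 = 128.2 N.
Along incline: P cos 34.5° − μN = W sin 30.5° → μ = −(W sin 30.5° − P cos 34.5°) / N = 0.1991.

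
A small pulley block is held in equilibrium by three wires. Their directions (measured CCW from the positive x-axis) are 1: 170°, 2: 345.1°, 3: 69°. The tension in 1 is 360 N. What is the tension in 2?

T_2 ≈ 355 N

Resolve: ΣF_x = 360 cos 170° + T_2 cos 345.1° + T_3 cos 69° = 0.
        ΣF_y = 360 sin 170° + T_2 sin 345.1° + T_3 sin 69° = 0.
The known terms sum to (-354.5, 62.51) N, so 0.9664 T_2 + 0.3584 T_3 = 354.5 and -0.2571 T_2 + 0.9336 T_3 = -62.51.
Solving simultaneously: T_2 = 355.4 N, T_3 = 30.93 N.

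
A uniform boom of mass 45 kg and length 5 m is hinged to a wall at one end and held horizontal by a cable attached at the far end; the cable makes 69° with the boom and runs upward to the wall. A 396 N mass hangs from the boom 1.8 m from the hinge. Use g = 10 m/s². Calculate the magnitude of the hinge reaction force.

Take torques about the hinge: T sin 69° · 5 = 45×10×2.5 + 396×1.8 = 1837.8 N·m.
So T = 1837.8 / (0.9336 × 5) = 393.71 N.
ΣF_x = 0: H_x = T cos 69° = 141.09 N.
ΣF_y = 0: H_y = (45×10 + 396) − T sin 69° = 846 − 367.56 = 478.44 N.
|H| = √(H_x² + H_y²) = √((141.09)² + (478.44)²) = 498.81 N.

|H| ≈ 499 N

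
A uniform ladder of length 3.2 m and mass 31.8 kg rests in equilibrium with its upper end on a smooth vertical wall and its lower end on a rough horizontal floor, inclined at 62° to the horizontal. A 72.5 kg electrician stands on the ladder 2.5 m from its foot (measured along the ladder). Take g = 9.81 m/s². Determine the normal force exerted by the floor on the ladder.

N_floor ≈ 1020 N

ΣF_y = 0: N_floor = 31.8×9.81 + 72.5×9.81 = 1023.2 N.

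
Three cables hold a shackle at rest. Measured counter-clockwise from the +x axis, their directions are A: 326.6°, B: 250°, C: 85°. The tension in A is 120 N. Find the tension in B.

Resolve: ΣF_x = 120 cos 326.6° + T_B cos 250° + T_C cos 85° = 0.
        ΣF_y = 120 sin 326.6° + T_B sin 250° + T_C sin 85° = 0.
The known terms sum to (100.2, -66.06) N, so -0.3420 T_B + 0.0872 T_C = -100.2 and -0.9397 T_B + 0.9962 T_C = 66.06.
Solving simultaneously: T_B = 407.8 N, T_C = 451 N.

T_B ≈ 408 N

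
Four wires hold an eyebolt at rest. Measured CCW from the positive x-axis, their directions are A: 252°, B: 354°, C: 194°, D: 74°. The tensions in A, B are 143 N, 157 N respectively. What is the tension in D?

T_D ≈ 202 N

Resolve: ΣF_x = 143 cos 252° + 157 cos 354° + T_C cos 194° + T_D cos 74° = 0.
        ΣF_y = 143 sin 252° + 157 sin 354° + T_C sin 194° + T_D sin 74° = 0.
The known terms sum to (112, -152.4) N, so -0.9703 T_C + 0.2756 T_D = -112 and -0.2419 T_C + 0.9613 T_D = 152.4.
Solving simultaneously: T_C = 172.8 N, T_D = 202 N.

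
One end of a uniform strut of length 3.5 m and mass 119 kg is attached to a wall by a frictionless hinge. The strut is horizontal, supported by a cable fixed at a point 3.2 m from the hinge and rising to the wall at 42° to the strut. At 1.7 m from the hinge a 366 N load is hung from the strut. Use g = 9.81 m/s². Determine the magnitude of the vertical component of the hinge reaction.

Take torques about the hinge: T sin 42° · 3.2 = 119×9.81×1.75 + 366×1.7 = 2665.1 N·m.
So T = 2665.1 / (0.6691 × 3.2) = 1244.7 N.
ΣF_y = 0: H_y = (119×9.81 + 366) − T sin 42° = 1533.4 − 832.85 = 700.54 N.

|H_y| ≈ 701 N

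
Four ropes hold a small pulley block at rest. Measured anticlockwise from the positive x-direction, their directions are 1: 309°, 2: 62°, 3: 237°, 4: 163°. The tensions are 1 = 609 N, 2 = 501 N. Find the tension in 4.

T_4 ≈ 557 N

Resolve: ΣF_x = 609 cos 309° + 501 cos 62° + T_3 cos 237° + T_4 cos 163° = 0.
        ΣF_y = 609 sin 309° + 501 sin 62° + T_3 sin 237° + T_4 sin 163° = 0.
The known terms sum to (618.5, -30.93) N, so -0.5446 T_3 − 0.9563 T_4 = -618.5 and -0.8387 T_3 + 0.2924 T_4 = 30.93.
Solving simultaneously: T_3 = 157.3 N, T_4 = 557.1 N.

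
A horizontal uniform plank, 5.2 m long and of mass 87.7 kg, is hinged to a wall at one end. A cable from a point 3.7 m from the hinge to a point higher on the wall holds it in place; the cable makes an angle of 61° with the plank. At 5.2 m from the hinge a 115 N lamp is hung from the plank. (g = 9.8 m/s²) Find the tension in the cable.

Take torques about the hinge: T sin 61° · 3.7 = 87.7×9.8×2.6 + 115×5.2 = 2832.6 N·m.
So T = 2832.6 / (0.8746 × 3.7) = 875.31 N.

T ≈ 875 N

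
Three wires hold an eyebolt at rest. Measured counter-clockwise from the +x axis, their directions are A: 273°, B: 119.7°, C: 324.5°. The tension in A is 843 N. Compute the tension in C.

Resolve: ΣF_x = 843 cos 273° + T_B cos 119.7° + T_C cos 324.5° = 0.
        ΣF_y = 843 sin 273° + T_B sin 119.7° + T_C sin 324.5° = 0.
The known terms sum to (44.12, -841.8) N, so -0.4955 T_B + 0.8141 T_C = -44.12 and 0.8686 T_B − 0.5807 T_C = 841.8.
Solving simultaneously: T_B = 1573 N, T_C = 903 N.

T_C ≈ 903 N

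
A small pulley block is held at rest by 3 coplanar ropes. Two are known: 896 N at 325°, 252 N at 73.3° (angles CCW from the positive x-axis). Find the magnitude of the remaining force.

F ≈ 851 N

Sum the known components: ΣF_x = 806.4 N, ΣF_y = -272.6 N.
For equilibrium the remaining force must supply (−ΣF_x, −ΣF_y) = (-806.4, 272.6) N.
Magnitude = √((-806.4)² + (272.6)²) = 851.2 N; direction = atan2(272.6, -806.4) = 161.3°.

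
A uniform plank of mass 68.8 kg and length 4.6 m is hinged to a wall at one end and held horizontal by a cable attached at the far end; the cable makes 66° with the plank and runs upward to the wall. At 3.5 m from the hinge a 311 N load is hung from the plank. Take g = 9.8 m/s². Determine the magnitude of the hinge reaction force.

|H| ≈ 484 N

Take torques about the hinge: T sin 66° · 4.6 = 68.8×9.8×2.3 + 311×3.5 = 2639.3 N·m.
So T = 2639.3 / (0.9135 × 4.6) = 628.05 N.
ΣF_x = 0: H_x = T cos 66° = 255.45 N.
ΣF_y = 0: H_y = (68.8×9.8 + 311) − T sin 66° = 985.24 − 573.75 = 411.49 N.
|H| = √(H_x² + H_y²) = √((255.45)² + (411.49)²) = 484.33 N.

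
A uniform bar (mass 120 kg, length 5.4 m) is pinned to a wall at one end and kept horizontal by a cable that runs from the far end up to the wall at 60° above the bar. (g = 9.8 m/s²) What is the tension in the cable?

T ≈ 679 N

Take torques about the hinge: T sin 60° · 5.4 = 120×9.8×2.7 = 3175.2 N·m.
So T = 3175.2 / (0.8660 × 5.4) = 678.96 N.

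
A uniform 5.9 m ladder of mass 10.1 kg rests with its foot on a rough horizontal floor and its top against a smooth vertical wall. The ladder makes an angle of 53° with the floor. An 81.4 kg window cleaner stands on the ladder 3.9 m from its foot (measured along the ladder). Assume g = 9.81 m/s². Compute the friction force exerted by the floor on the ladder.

Torques about the foot: N_wall · 5.9 sin 53° = 10.1×9.81×2.95 cos 53° + 81.4×9.81×3.9 cos 53° → N_wall = 435.09 N.
ΣF_x = 0: f_floor = N_wall = 435.09 N.

f ≈ 435 N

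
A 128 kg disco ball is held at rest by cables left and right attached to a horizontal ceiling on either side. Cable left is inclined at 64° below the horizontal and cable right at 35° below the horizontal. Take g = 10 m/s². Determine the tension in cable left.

Weight W = 128 × 10 = 1280 N acts straight down.
Horizontal: T_left cos 64° = T_right cos 35°  →  T_right = 0.5352 T_left.
Vertical: T_left sin 64° + T_right sin 35° = 1280.
Substituting the horizontal relation into the vertical equation gives 1.206 T_left = 1280, so T_left = 1062 N.

T_left ≈ 1060 N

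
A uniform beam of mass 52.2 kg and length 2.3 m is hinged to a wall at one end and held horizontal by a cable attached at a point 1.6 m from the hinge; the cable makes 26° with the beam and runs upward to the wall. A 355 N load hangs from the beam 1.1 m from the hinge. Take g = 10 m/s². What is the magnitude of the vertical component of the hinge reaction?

|H_y| ≈ 258 N

Take torques about the hinge: T sin 26° · 1.6 = 52.2×10×1.15 + 355×1.1 = 990.8 N·m.
So T = 990.8 / (0.4384 × 1.6) = 1412.6 N.
ΣF_y = 0: H_y = (52.2×10 + 355) − T sin 26° = 877 − 619.25 = 257.75 N.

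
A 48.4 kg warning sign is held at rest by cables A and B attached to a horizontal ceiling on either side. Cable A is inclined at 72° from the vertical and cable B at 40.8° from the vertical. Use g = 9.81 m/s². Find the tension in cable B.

T_B ≈ 490 N

Angles from the horizontal: cable A is 90° − 72° = 18°, cable B is 90° − 40.8° = 49.2°.
Weight W = 48.4 × 9.81 = 474.8 N acts straight down.
Horizontal: T_A cos 18° = T_B cos 49.2°  →  T_A = 0.687 T_B.
Vertical: T_A sin 18° + T_B sin 49.2° = 474.8.
Substituting the horizontal relation into the vertical equation gives 0.9693 T_B = 474.8, so T_B = 489.8 N.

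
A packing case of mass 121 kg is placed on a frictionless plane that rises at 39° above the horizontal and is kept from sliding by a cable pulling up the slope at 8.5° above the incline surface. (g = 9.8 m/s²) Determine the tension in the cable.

T ≈ 755 N

Take axes along and perpendicular to the incline. Weight components: W sin 39° = 746.2 N down-slope, W cos 39° = 921.5 N into the surface.
Along incline: T cos 8.5° = W sin 39° → T = 754.5 N.
Perpendicular: N = W cos 39° − T sin 8.5° = 810 N.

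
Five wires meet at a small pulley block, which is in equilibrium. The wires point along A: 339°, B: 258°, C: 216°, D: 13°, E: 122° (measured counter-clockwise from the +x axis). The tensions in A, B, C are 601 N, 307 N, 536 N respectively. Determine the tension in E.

Resolve: ΣF_x = 601 cos 339° + 307 cos 258° + 536 cos 216° + T_D cos 13° + T_E cos 122° = 0.
        ΣF_y = 601 sin 339° + 307 sin 258° + 536 sin 216° + T_D sin 13° + T_E sin 122° = 0.
The known terms sum to (63.62, -830.7) N, so 0.9744 T_D − 0.5299 T_E = -63.62 and 0.2250 T_D + 0.8480 T_E = 830.7.
Solving simultaneously: T_D = 408.5 N, T_E = 871.2 N.

T_E ≈ 871 N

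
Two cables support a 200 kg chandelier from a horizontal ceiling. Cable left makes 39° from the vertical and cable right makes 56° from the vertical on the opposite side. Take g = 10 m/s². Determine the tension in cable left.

Angles from the horizontal: cable left is 90° − 39° = 51°, cable right is 90° − 56° = 34°.
Weight W = 200 × 10 = 2000 N acts straight down.
Horizontal: T_left cos 51° = T_right cos 34°  →  T_right = 0.7591 T_left.
Vertical: T_left sin 51° + T_right sin 34° = 2000.
Substituting the horizontal relation into the vertical equation gives 1.202 T_left = 2000, so T_left = 1664 N.

T_left ≈ 1660 N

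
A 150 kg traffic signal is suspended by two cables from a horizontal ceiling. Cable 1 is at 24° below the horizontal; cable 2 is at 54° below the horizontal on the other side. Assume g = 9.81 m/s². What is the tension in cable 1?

T_1 ≈ 884 N

Weight W = 150 × 9.81 = 1472 N acts straight down.
Horizontal: T_1 cos 24° = T_2 cos 54°  →  T_2 = 1.554 T_1.
Vertical: T_1 sin 24° + T_2 sin 54° = 1472.
Substituting the horizontal relation into the vertical equation gives 1.664 T_1 = 1472, so T_1 = 884.2 N.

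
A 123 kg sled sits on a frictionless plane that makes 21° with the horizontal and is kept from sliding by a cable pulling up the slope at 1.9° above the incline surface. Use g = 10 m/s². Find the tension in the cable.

T ≈ 441 N

Take axes along and perpendicular to the incline. Weight components: W sin 21° = 440.8 N down-slope, W cos 21° = 1148 N into the surface.
Along incline: T cos 1.9° = W sin 21° → T = 441 N.
Perpendicular: N = W cos 21° − T sin 1.9° = 1134 N.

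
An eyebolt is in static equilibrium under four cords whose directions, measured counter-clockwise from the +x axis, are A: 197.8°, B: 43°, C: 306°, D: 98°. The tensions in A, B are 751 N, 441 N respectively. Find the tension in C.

Resolve: ΣF_x = 751 cos 197.8° + 441 cos 43° + T_C cos 306° + T_D cos 98° = 0.
        ΣF_y = 751 sin 197.8° + 441 sin 43° + T_C sin 306° + T_D sin 98° = 0.
The known terms sum to (-392.5, 71.18) N, so 0.5878 T_C − 0.1392 T_D = 392.5 and -0.8090 T_C + 0.9903 T_D = -71.18.
Solving simultaneously: T_C = 806.9 N, T_D = 587.3 N.

T_C ≈ 807 N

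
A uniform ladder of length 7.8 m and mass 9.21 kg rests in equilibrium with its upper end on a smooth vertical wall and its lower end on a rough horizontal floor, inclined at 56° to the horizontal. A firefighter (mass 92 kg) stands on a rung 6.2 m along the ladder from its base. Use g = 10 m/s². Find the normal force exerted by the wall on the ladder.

Torques about the foot: N_wall · 7.8 sin 56° = 9.21×10×3.9 cos 56° + 92×10×6.2 cos 56° → N_wall = 524.32 N.

N_wall ≈ 524 N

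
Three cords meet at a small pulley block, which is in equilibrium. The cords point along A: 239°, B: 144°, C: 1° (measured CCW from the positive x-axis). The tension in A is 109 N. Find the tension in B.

Resolve: ΣF_x = 109 cos 239° + T_B cos 144° + T_C cos 1° = 0.
        ΣF_y = 109 sin 239° + T_B sin 144° + T_C sin 1° = 0.
The known terms sum to (-56.14, -93.43) N, so -0.8090 T_B + 0.9998 T_C = 56.14 and 0.5878 T_B + 0.0175 T_C = 93.43.
Solving simultaneously: T_B = 153.6 N, T_C = 180.4 N.

T_B ≈ 154 N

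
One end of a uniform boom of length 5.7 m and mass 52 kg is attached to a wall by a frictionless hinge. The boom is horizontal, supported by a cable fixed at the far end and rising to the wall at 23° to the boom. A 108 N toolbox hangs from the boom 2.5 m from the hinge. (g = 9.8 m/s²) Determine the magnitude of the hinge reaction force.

Take torques about the hinge: T sin 23° · 5.7 = 52×9.8×2.85 + 108×2.5 = 1722.4 N·m.
So T = 1722.4 / (0.3907 × 5.7) = 773.34 N.
ΣF_x = 0: H_x = T cos 23° = 711.86 N.
ΣF_y = 0: H_y = (52×9.8 + 108) − T sin 23° = 617.6 − 302.17 = 315.43 N.
|H| = √(H_x² + H_y²) = √((711.86)² + (315.43)²) = 778.62 N.

|H| ≈ 779 N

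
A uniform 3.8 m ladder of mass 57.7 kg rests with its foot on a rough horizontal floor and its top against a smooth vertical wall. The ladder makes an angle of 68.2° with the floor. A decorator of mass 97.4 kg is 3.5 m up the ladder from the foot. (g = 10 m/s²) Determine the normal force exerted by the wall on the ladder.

N_wall ≈ 474 N

Torques about the foot: N_wall · 3.8 sin 68.2° = 57.7×10×1.9 cos 68.2° + 97.4×10×3.5 cos 68.2° → N_wall = 474.21 N.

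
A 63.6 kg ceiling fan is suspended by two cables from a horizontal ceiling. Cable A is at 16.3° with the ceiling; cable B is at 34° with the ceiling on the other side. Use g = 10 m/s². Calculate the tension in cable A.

T_A ≈ 685 N

Weight W = 63.6 × 10 = 636 N acts straight down.
Horizontal: T_A cos 16.3° = T_B cos 34°  →  T_B = 1.158 T_A.
Vertical: T_A sin 16.3° + T_B sin 34° = 636.
Substituting the horizontal relation into the vertical equation gives 0.9281 T_A = 636, so T_A = 685.3 N.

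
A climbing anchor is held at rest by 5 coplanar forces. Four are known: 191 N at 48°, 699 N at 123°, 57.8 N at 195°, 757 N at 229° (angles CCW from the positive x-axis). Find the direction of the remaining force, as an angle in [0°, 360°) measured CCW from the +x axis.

Sum the known components: ΣF_x = -805.4 N, ΣF_y = 141.9 N.
For equilibrium the remaining force must supply (−ΣF_x, −ΣF_y) = (805.4, -141.9) N.
Magnitude = √((805.4)² + (-141.9)²) = 817.8 N; direction = atan2(-141.9, 805.4) = 350.0°.

θ ≈ 350°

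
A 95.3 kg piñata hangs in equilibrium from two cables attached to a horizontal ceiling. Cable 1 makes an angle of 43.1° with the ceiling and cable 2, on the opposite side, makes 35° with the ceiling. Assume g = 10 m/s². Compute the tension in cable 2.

Weight W = 95.3 × 10 = 953 N acts straight down.
Horizontal: T_1 cos 43.1° = T_2 cos 35°  →  T_1 = 1.122 T_2.
Vertical: T_1 sin 43.1° + T_2 sin 35° = 953.
Substituting the horizontal relation into the vertical equation gives 1.34 T_2 = 953, so T_2 = 711.1 N.

T_2 ≈ 711 N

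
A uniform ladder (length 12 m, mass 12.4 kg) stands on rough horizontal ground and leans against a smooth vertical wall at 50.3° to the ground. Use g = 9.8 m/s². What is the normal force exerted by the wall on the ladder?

N_wall ≈ 50.4 N

Torques about the foot: N_wall · 12 sin 50.3° = 12.4×9.8×6 cos 50.3° → N_wall = 50.444 N.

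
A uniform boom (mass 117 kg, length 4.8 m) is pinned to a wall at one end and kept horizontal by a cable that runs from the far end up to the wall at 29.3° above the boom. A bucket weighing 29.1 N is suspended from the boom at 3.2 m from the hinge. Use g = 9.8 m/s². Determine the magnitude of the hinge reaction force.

|H| ≈ 1210 N

Take torques about the hinge: T sin 29.3° · 4.8 = 117×9.8×2.4 + 29.1×3.2 = 2845 N·m.
So T = 2845 / (0.4894 × 4.8) = 1211.1 N.
ΣF_x = 0: H_x = T cos 29.3° = 1056.2 N.
ΣF_y = 0: H_y = (117×9.8 + 29.1) − T sin 29.3° = 1175.7 − 592.7 = 583 N.
|H| = √(H_x² + H_y²) = √((1056.2)² + (583)²) = 1206.4 N.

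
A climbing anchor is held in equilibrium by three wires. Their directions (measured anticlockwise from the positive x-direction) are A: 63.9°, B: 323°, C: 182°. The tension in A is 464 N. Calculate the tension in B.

T_B ≈ 650 N

Resolve: ΣF_x = 464 cos 63.9° + T_B cos 323° + T_C cos 182° = 0.
        ΣF_y = 464 sin 63.9° + T_B sin 323° + T_C sin 182° = 0.
The known terms sum to (204.1, 416.7) N, so 0.7986 T_B − 0.9994 T_C = -204.1 and -0.6018 T_B − 0.0349 T_C = -416.7.
Solving simultaneously: T_B = 650.4 N, T_C = 724 N.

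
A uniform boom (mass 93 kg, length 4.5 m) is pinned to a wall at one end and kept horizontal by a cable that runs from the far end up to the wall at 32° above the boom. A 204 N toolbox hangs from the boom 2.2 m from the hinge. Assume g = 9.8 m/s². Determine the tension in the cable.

T ≈ 1050 N

Take torques about the hinge: T sin 32° · 4.5 = 93×9.8×2.25 + 204×2.2 = 2499.5 N·m.
So T = 2499.5 / (0.5299 × 4.5) = 1048.1 N.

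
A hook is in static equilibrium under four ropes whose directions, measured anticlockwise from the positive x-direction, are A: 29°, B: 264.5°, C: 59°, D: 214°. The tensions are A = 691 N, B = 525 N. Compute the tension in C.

T_C ≈ 1100 N

Resolve: ΣF_x = 691 cos 29° + 525 cos 264.5° + T_C cos 59° + T_D cos 214° = 0.
        ΣF_y = 691 sin 29° + 525 sin 264.5° + T_C sin 59° + T_D sin 214° = 0.
The known terms sum to (554, -187.6) N, so 0.5150 T_C − 0.8290 T_D = -554 and 0.8572 T_C − 0.5592 T_D = 187.6.
Solving simultaneously: T_C = 1101 N, T_D = 1352 N.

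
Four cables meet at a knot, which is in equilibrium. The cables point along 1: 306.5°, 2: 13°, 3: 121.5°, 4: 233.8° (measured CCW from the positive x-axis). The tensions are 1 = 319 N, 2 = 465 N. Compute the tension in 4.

T_4 ≈ 507 N

Resolve: ΣF_x = 319 cos 306.5° + 465 cos 13° + T_3 cos 121.5° + T_4 cos 233.8° = 0.
        ΣF_y = 319 sin 306.5° + 465 sin 13° + T_3 sin 121.5° + T_4 sin 233.8° = 0.
The known terms sum to (642.8, -151.8) N, so -0.5225 T_3 − 0.5906 T_4 = -642.8 and 0.8526 T_3 − 0.8070 T_4 = 151.8.
Solving simultaneously: T_3 = 657.6 N, T_4 = 506.7 N.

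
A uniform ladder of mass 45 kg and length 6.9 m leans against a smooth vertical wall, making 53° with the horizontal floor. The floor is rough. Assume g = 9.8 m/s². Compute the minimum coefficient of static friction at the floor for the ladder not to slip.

ΣF_y = 0: N_floor = 45×9.8 = 441 N.
Torques about the foot: N_wall · 6.9 sin 53° = 45×9.8×3.45 cos 53° → N_wall = 166.16 N.
ΣF_x = 0: f_floor = N_wall = 166.16 N.
μ_min = f_floor / N_floor = 166.16 / 441 = 0.3768.

μ_min ≈ 0.377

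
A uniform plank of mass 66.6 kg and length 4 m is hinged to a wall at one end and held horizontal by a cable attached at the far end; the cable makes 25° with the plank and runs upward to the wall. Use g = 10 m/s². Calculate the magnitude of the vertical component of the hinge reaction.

|H_y| ≈ 333 N

Take torques about the hinge: T sin 25° · 4 = 66.6×10×2 = 1332 N·m.
So T = 1332 / (0.4226 × 4) = 787.95 N.
ΣF_y = 0: H_y = (66.6×10) − T sin 25° = 666 − 333 = 333 N.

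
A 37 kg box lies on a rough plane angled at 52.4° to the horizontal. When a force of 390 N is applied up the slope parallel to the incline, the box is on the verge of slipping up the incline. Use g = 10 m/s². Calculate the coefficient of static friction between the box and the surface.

μ ≈ 0.429

On the verge of sliding up the incline, friction is at its maximum μN and acts down the slope.
Perpendicular to incline: N = W cos 52.4° − P sin 0° = 225.8 − 0 = 225.8 N.
Along incline: P cos 0° − μN = W sin 52.4° → μ = −(W sin 52.4° − P cos 0°) / N = 0.429.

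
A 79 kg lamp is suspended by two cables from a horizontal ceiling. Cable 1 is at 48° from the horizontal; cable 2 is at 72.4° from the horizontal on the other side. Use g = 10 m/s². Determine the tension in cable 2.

T_2 ≈ 613 N

Weight W = 79 × 10 = 790 N acts straight down.
Horizontal: T_1 cos 48° = T_2 cos 72.4°  →  T_1 = 0.4519 T_2.
Vertical: T_1 sin 48° + T_2 sin 72.4° = 790.
Substituting the horizontal relation into the vertical equation gives 1.289 T_2 = 790, so T_2 = 612.9 N.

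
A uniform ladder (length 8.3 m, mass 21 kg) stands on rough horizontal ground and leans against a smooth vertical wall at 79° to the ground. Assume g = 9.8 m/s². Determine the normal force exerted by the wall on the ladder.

Torques about the foot: N_wall · 8.3 sin 79° = 21×9.8×4.15 cos 79° → N_wall = 20.002 N.

N_wall ≈ 20 N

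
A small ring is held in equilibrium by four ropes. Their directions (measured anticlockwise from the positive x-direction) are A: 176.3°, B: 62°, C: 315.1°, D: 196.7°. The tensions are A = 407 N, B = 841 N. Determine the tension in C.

T_C ≈ 841 N

Resolve: ΣF_x = 407 cos 176.3° + 841 cos 62° + T_C cos 315.1° + T_D cos 196.7° = 0.
        ΣF_y = 407 sin 176.3° + 841 sin 62° + T_C sin 315.1° + T_D sin 196.7° = 0.
The known terms sum to (-11.33, 768.8) N, so 0.7083 T_C − 0.9578 T_D = 11.33 and -0.7059 T_C − 0.2874 T_D = -768.8.
Solving simultaneously: T_C = 840.8 N, T_D = 610 N.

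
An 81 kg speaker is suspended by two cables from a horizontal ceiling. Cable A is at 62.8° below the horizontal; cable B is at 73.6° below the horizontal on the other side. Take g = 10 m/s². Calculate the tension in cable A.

T_A ≈ 332 N

Weight W = 81 × 10 = 810 N acts straight down.
Horizontal: T_A cos 62.8° = T_B cos 73.6°  →  T_B = 1.619 T_A.
Vertical: T_A sin 62.8° + T_B sin 73.6° = 810.
Substituting the horizontal relation into the vertical equation gives 2.443 T_A = 810, so T_A = 331.6 N.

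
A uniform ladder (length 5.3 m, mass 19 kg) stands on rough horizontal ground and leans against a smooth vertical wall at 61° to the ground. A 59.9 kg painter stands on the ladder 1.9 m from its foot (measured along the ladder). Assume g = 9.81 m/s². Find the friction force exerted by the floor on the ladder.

f ≈ 168 N

Torques about the foot: N_wall · 5.3 sin 61° = 19×9.81×2.65 cos 61° + 59.9×9.81×1.9 cos 61° → N_wall = 168.43 N.
ΣF_x = 0: f_floor = N_wall = 168.43 N.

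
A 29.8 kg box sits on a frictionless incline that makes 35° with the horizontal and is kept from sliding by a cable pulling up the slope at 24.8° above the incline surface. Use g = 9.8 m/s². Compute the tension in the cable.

T ≈ 185 N

Take axes along and perpendicular to the incline. Weight components: W sin 35° = 167.5 N down-slope, W cos 35° = 239.2 N into the surface.
Along incline: T cos 24.8° = W sin 35° → T = 184.5 N.
Perpendicular: N = W cos 35° − T sin 24.8° = 161.8 N.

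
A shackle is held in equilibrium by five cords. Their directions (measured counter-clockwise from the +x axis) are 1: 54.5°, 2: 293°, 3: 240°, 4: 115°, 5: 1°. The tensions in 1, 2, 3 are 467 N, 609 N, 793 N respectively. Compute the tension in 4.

Resolve: ΣF_x = 467 cos 54.5° + 609 cos 293° + 793 cos 240° + T_4 cos 115° + T_5 cos 1° = 0.
        ΣF_y = 467 sin 54.5° + 609 sin 293° + 793 sin 240° + T_4 sin 115° + T_5 sin 1° = 0.
The known terms sum to (112.6, -867.2) N, so -0.4226 T_4 + 0.9998 T_5 = -112.6 and 0.9063 T_4 + 0.0175 T_5 = 867.2.
Solving simultaneously: T_4 = 951.2 N, T_5 = 289.4 N.

T_4 ≈ 951 N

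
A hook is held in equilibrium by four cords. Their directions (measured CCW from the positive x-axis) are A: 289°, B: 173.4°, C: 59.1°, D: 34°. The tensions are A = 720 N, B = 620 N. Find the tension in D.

Resolve: ΣF_x = 720 cos 289° + 620 cos 173.4° + T_C cos 59.1° + T_D cos 34° = 0.
        ΣF_y = 720 sin 289° + 620 sin 173.4° + T_C sin 59.1° + T_D sin 34° = 0.
The known terms sum to (-381.5, -609.5) N, so 0.5135 T_C + 0.8290 T_D = 381.5 and 0.8581 T_C + 0.5592 T_D = 609.5.
Solving simultaneously: T_C = 688.3 N, T_D = 33.77 N.

T_D ≈ 33.8 N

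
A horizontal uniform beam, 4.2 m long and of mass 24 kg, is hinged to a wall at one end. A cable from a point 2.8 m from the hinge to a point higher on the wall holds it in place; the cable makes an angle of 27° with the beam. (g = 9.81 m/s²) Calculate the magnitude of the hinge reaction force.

Take torques about the hinge: T sin 27° · 2.8 = 24×9.81×2.1 = 494.42 N·m.
So T = 494.42 / (0.4540 × 2.8) = 388.95 N.
ΣF_x = 0: H_x = T cos 27° = 346.56 N.
ΣF_y = 0: H_y = (24×9.81) − T sin 27° = 235.44 − 176.58 = 58.86 N.
|H| = √(H_x² + H_y²) = √((346.56)² + (58.86)²) = 351.52 N.

|H| ≈ 352 N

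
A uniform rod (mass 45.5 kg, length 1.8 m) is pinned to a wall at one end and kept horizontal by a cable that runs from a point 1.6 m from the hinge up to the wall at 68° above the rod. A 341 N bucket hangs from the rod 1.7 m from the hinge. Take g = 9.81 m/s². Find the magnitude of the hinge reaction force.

|H| ≈ 303 N

Take torques about the hinge: T sin 68° · 1.6 = 45.5×9.81×0.9 + 341×1.7 = 981.42 N·m.
So T = 981.42 / (0.9272 × 1.6) = 661.56 N.
ΣF_x = 0: H_x = T cos 68° = 247.82 N.
ΣF_y = 0: H_y = (45.5×9.81 + 341) − T sin 68° = 787.36 − 613.39 = 173.97 N.
|H| = √(H_x² + H_y²) = √((247.82)² + (173.97)²) = 302.79 N.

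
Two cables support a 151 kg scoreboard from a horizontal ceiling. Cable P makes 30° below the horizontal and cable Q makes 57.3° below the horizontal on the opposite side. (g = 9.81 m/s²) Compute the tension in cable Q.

T_Q ≈ 1280 N

Weight W = 151 × 9.81 = 1481 N acts straight down.
Horizontal: T_P cos 30° = T_Q cos 57.3°  →  T_P = 0.6238 T_Q.
Vertical: T_P sin 30° + T_Q sin 57.3° = 1481.
Substituting the horizontal relation into the vertical equation gives 1.153 T_Q = 1481, so T_Q = 1284 N.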